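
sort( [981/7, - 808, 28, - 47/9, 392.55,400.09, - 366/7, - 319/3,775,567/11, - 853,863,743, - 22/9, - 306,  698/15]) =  [ - 853,-808, - 306,- 319/3, - 366/7, - 47/9 , - 22/9,28, 698/15,567/11,981/7,  392.55 , 400.09, 743, 775,863 ]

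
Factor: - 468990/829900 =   -  243/430 = - 2^(  -  1)*3^5*5^( - 1 )*43^( - 1)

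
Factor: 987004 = 2^2 * 443^1*557^1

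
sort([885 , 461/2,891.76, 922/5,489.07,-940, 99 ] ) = [- 940, 99, 922/5 , 461/2, 489.07, 885,891.76 ]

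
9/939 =3/313  =  0.01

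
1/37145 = 1/37145 = 0.00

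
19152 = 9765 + 9387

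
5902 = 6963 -1061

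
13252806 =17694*749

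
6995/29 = 241 + 6/29 = 241.21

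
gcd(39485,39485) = 39485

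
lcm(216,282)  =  10152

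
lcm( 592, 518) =4144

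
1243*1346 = 1673078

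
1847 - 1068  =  779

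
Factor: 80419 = 137^1*587^1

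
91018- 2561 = 88457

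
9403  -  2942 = 6461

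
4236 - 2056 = 2180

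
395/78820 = 79/15764 = 0.01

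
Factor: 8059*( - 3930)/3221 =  - 31671870/3221 = -2^1*3^1*5^1*131^1 * 3221^( - 1)*8059^1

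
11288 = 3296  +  7992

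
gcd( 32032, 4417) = 7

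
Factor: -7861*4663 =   -  36655843 = -7^1*1123^1*4663^1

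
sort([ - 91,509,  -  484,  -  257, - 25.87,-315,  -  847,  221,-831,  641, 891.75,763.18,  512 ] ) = [ -847 ,-831, - 484, - 315, -257 , - 91,-25.87, 221 , 509, 512, 641, 763.18, 891.75]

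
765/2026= 765/2026=0.38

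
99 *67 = 6633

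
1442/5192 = 721/2596 = 0.28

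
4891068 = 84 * 58227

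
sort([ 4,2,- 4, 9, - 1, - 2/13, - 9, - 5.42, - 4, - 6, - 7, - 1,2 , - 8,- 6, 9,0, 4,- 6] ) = [ - 9, -8, - 7, - 6, - 6, - 6, - 5.42,  -  4, - 4, - 1 , - 1, - 2/13, 0, 2, 2, 4, 4,9, 9]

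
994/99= 10 + 4/99= 10.04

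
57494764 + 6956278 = 64451042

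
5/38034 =5/38034=0.00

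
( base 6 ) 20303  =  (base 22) 5cj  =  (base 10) 2703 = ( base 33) 2FU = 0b101010001111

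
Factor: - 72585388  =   - 2^2*67^1*270841^1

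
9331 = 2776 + 6555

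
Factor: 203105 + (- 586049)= - 2^5*3^1 *3989^1 = - 382944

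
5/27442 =5/27442 = 0.00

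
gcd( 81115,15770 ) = 5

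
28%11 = 6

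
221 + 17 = 238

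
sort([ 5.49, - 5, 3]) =[ - 5, 3 , 5.49 ]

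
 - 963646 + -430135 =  - 1393781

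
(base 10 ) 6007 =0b1011101110111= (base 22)C91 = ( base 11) 4571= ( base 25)9F7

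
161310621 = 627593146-466282525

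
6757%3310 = 137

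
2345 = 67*35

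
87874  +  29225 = 117099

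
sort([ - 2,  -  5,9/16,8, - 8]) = [ - 8, - 5,-2,9/16, 8]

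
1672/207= 1672/207 = 8.08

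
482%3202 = 482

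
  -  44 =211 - 255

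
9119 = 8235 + 884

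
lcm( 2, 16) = 16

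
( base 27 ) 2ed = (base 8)3471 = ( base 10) 1849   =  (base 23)3b9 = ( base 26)2j3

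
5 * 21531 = 107655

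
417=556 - 139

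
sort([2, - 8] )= [-8 , 2 ] 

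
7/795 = 7/795 = 0.01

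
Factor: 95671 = 29^1*3299^1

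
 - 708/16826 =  - 354/8413 = - 0.04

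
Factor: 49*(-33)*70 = -113190=- 2^1*3^1*5^1 * 7^3 * 11^1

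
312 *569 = 177528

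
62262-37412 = 24850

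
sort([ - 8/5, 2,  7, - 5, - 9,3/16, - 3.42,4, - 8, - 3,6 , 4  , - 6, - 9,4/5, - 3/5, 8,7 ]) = [- 9, - 9, - 8,-6, - 5, - 3.42, - 3, - 8/5, - 3/5,3/16,4/5,2, 4, 4,6,7,7,8]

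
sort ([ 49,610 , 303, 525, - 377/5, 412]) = [ - 377/5,  49,303, 412,525,  610]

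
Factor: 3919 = 3919^1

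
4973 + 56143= 61116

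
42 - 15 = 27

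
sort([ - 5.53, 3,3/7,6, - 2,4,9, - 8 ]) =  [ - 8, - 5.53, - 2,3/7,3, 4,6,9 ] 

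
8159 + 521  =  8680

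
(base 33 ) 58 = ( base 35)4X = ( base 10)173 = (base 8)255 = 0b10101101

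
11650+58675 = 70325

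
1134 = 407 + 727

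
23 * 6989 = 160747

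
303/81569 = 303/81569 = 0.00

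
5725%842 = 673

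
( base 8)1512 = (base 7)2312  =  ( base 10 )842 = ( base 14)442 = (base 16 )34a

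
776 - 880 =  - 104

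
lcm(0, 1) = 0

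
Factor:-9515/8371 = -865/761 = -5^1 *173^1*  761^(- 1)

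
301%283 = 18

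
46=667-621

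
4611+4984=9595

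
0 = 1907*0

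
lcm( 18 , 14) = 126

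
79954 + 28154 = 108108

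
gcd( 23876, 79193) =1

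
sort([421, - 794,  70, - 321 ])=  [ - 794, - 321,70,421] 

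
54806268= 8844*6197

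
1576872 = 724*2178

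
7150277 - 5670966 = 1479311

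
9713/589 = 16 + 289/589 = 16.49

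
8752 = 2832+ 5920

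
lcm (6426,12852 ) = 12852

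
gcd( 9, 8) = 1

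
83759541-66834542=16924999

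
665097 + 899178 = 1564275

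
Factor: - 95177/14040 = - 2^( - 3 ) * 3^(-3) *5^(-1 )*13^(-1)*95177^1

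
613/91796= 613/91796 = 0.01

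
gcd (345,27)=3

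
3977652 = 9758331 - 5780679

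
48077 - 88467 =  -40390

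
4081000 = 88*46375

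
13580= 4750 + 8830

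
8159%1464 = 839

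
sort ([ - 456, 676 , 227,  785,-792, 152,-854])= [ - 854, - 792, - 456,152, 227, 676,785]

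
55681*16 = 890896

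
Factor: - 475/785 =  - 95/157= - 5^1*19^1*157^ ( - 1)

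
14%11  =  3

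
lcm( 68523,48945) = 342615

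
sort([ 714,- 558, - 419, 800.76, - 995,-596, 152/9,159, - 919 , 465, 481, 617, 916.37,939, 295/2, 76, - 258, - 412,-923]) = [  -  995, - 923, - 919,- 596, - 558, - 419, - 412, -258, 152/9,76, 295/2,159, 465,481, 617,714,800.76, 916.37, 939] 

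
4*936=3744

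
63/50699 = 63/50699 = 0.00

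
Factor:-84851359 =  - 19^1 * 4465861^1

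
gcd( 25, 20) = 5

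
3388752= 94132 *36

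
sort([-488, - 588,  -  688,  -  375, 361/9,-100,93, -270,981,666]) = [  -  688, -588,-488, -375, - 270, - 100 , 361/9,93,666, 981 ] 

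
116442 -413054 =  - 296612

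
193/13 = 193/13  =  14.85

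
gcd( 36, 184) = 4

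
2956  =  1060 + 1896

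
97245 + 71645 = 168890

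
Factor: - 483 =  - 3^1 * 7^1*23^1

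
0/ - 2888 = 0/1 =- 0.00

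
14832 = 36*412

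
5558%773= 147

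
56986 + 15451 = 72437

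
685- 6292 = -5607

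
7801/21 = 7801/21=371.48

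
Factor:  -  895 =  - 5^1*179^1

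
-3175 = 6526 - 9701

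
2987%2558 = 429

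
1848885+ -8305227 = -6456342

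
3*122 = 366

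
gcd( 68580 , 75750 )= 30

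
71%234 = 71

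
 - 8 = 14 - 22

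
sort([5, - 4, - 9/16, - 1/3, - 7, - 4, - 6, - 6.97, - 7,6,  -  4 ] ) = [-7, - 7,-6.97, - 6, - 4, - 4, - 4, - 9/16,-1/3, 5, 6]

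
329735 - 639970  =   - 310235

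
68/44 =17/11= 1.55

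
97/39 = 97/39 = 2.49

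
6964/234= 29  +  89/117 = 29.76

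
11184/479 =23 + 167/479= 23.35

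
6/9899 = 6/9899 = 0.00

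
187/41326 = 187/41326 = 0.00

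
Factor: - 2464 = - 2^5*7^1* 11^1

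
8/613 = 8/613 = 0.01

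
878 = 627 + 251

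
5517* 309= 1704753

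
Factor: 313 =313^1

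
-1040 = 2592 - 3632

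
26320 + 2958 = 29278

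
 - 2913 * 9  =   - 26217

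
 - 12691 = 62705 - 75396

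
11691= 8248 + 3443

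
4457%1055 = 237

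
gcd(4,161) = 1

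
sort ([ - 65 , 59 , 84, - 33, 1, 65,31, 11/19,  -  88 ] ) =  [ - 88, - 65  , - 33,11/19, 1, 31 , 59,65,84 ] 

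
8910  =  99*90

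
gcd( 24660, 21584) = 4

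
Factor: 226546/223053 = 454/447 = 2^1*3^ ( - 1)*149^(-1 )*227^1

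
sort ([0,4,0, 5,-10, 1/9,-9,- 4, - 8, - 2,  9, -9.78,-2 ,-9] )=[ - 10,-9.78, - 9,  -  9,  -  8 , - 4,-2 ,-2 , 0, 0,1/9, 4 , 5, 9]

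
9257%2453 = 1898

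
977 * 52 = 50804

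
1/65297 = 1/65297 = 0.00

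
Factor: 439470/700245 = 514/819 = 2^1 * 3^( - 2 ) * 7^( - 1 )* 13^(-1 ) * 257^1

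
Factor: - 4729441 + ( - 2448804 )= - 5^1*877^1*1637^1 =- 7178245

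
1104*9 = 9936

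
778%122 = 46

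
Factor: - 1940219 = - 1940219^1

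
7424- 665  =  6759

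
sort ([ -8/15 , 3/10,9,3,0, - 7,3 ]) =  [ - 7,  -  8/15, 0,3/10,  3, 3, 9]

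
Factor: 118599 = 3^1*13^1*3041^1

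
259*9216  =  2386944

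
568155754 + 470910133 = 1039065887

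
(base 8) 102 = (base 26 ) 2E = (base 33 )20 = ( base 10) 66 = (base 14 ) 4A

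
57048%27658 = 1732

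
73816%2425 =1066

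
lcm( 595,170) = 1190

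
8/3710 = 4/1855 = 0.00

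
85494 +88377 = 173871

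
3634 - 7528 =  - 3894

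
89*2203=196067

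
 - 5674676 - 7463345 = -13138021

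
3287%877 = 656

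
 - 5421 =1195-6616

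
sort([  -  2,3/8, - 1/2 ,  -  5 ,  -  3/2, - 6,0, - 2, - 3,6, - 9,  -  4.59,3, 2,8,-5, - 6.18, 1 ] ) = [ - 9, - 6.18, - 6, - 5,-5,-4.59, - 3, -2, - 2 ,-3/2,  -  1/2,0, 3/8, 1,2,3,  6,8] 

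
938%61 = 23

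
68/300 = 17/75=0.23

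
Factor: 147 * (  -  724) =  - 2^2 *3^1* 7^2*181^1 = - 106428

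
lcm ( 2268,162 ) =2268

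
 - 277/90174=  -  277/90174 = - 0.00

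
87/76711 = 87/76711 =0.00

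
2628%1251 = 126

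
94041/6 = 31347/2 =15673.50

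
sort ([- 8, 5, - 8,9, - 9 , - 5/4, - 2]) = [ - 9,-8, - 8, - 2, - 5/4,5, 9] 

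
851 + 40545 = 41396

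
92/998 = 46/499  =  0.09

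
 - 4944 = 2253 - 7197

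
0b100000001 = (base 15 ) 122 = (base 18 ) E5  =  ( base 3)100112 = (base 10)257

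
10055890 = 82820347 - 72764457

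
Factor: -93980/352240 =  - 127/476  =  - 2^ ( - 2)*7^( - 1)*17^( - 1) * 127^1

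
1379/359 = 1379/359 = 3.84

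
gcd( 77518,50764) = 686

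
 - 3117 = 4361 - 7478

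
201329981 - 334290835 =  - 132960854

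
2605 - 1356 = 1249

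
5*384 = 1920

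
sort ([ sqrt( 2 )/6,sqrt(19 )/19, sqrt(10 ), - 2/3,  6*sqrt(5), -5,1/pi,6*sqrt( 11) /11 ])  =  [ - 5,-2/3,sqrt( 19)/19, sqrt( 2 )/6, 1/pi,6*sqrt(11)/11, sqrt(10 ), 6*sqrt( 5) ]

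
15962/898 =17+348/449 = 17.78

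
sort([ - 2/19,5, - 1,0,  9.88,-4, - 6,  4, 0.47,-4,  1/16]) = [ - 6, - 4, - 4, - 1, - 2/19, 0, 1/16,0.47, 4,5,9.88]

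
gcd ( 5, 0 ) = 5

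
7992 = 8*999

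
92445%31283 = 29879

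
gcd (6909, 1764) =147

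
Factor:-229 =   -  229^1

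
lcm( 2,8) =8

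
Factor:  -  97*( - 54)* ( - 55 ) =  -2^1*3^3*5^1 * 11^1 * 97^1 =-288090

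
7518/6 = 1253 = 1253.00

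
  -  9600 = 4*( - 2400) 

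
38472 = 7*5496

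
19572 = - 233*( - 84)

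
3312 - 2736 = 576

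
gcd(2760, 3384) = 24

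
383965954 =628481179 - 244515225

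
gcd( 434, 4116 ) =14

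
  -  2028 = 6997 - 9025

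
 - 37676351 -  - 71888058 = 34211707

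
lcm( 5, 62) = 310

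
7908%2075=1683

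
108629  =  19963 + 88666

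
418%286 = 132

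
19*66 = 1254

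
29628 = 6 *4938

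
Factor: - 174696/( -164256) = 251/236 = 2^ (- 2)*59^( - 1) * 251^1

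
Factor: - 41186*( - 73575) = 2^1*3^3*5^2*109^1* 20593^1 = 3030259950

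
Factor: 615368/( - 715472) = -793/922 = -2^ ( - 1)* 13^1*61^1  *461^( - 1)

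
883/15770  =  883/15770 =0.06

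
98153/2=98153/2= 49076.50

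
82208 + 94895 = 177103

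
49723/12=49723/12 = 4143.58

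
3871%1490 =891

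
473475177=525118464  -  51643287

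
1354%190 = 24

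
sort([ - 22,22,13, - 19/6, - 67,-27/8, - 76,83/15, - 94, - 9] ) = [-94, - 76, - 67,-22, - 9, - 27/8,-19/6,83/15, 13,22]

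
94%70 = 24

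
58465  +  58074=116539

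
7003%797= 627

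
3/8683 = 3/8683=0.00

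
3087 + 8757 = 11844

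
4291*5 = 21455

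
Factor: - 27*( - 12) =2^2*3^4= 324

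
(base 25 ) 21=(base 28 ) 1N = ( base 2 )110011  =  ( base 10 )51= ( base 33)1I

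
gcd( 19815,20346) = 3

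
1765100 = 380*4645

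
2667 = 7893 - 5226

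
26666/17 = 1568 + 10/17 = 1568.59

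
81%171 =81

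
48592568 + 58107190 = 106699758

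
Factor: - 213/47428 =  - 3/668 = - 2^( - 2 )*3^1 * 167^( - 1)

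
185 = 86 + 99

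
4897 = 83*59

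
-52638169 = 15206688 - 67844857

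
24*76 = 1824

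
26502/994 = 26 + 47/71 = 26.66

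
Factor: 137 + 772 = 3^2*  101^1 = 909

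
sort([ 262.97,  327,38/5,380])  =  [ 38/5,262.97,327, 380]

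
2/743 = 2/743 = 0.00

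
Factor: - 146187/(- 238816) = 2^( - 5 )*3^2*17^( - 1 ) *37^1 = 333/544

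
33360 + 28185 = 61545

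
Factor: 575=5^2*23^1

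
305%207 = 98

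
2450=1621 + 829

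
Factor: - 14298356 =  - 2^2*3574589^1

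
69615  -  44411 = 25204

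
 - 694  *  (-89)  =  61766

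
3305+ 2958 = 6263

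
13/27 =13/27 =0.48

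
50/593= 50/593 = 0.08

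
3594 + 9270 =12864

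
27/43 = 27/43= 0.63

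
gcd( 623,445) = 89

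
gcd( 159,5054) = 1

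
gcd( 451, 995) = 1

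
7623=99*77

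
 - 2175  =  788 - 2963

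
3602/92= 1801/46 = 39.15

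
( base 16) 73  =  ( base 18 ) 67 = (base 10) 115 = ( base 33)3G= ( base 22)55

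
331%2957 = 331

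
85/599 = 85/599 = 0.14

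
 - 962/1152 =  - 1  +  95/576 = - 0.84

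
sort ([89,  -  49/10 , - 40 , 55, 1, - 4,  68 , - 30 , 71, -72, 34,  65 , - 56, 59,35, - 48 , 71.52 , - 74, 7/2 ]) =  [ - 74, - 72,  -  56,- 48, - 40 , - 30, - 49/10,-4,1 , 7/2, 34, 35,55,59, 65, 68 , 71 , 71.52,89 ] 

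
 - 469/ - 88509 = 469/88509 = 0.01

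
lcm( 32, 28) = 224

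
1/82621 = 1/82621 = 0.00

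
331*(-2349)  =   - 777519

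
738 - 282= 456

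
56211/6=18737/2  =  9368.50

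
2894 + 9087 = 11981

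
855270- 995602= - 140332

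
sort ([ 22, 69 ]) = [22 , 69 ] 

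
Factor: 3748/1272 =2^( - 1)*3^( - 1)*53^( - 1)*937^1 = 937/318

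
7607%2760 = 2087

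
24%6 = 0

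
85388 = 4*21347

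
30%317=30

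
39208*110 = 4312880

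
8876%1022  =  700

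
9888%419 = 251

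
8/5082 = 4/2541  =  0.00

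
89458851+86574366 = 176033217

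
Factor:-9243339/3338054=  - 2^ (-1)  *3^1*7^1 * 440159^1*1669027^( - 1) 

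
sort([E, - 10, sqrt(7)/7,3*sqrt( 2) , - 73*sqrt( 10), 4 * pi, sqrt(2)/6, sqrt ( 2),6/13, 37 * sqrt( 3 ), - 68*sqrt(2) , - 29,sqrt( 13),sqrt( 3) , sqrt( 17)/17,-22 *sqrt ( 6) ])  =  [ - 73*sqrt(10), - 68*sqrt(2), -22*sqrt( 6), - 29, - 10 , sqrt( 2)/6 , sqrt( 17)/17,sqrt( 7) /7, 6/13,sqrt( 2), sqrt(3), E , sqrt( 13),3*sqrt(2)  ,  4*pi, 37*sqrt( 3 )] 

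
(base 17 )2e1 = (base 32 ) ph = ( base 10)817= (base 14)425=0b1100110001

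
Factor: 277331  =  277331^1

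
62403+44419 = 106822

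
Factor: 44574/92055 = 46/95 = 2^1*5^(-1 )*19^( - 1)*23^1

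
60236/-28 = -15059/7 = -2151.29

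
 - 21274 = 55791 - 77065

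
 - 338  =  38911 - 39249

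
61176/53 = 1154 + 14/53 = 1154.26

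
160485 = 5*32097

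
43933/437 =43933/437 = 100.53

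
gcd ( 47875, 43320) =5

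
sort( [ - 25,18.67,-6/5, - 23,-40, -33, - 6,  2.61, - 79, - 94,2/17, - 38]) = [ - 94,-79, - 40,-38, - 33 , - 25, - 23, - 6, - 6/5,2/17,2.61, 18.67]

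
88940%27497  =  6449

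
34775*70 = 2434250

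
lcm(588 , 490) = 2940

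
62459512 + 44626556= 107086068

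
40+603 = 643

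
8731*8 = 69848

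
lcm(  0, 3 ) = 0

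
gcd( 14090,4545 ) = 5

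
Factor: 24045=3^1*5^1 *7^1*229^1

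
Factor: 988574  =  2^1*494287^1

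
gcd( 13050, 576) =18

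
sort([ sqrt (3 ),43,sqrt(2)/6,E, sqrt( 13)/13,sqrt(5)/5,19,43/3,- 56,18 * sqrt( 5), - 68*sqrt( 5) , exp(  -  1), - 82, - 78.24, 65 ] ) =[-68*sqrt(5), - 82, - 78.24, - 56 , sqrt(2 ) /6,sqrt(13 ) /13, exp( - 1 ),  sqrt(5 ) /5, sqrt(3 ), E, 43/3,19, 18*sqrt( 5 ) , 43,  65]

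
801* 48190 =38600190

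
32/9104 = 2/569 = 0.00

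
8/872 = 1/109 = 0.01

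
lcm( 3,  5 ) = 15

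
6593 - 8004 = -1411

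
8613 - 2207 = 6406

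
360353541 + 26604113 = 386957654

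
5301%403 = 62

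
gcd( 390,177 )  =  3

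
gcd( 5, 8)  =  1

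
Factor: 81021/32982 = 113/46 = 2^(-1 )*23^( - 1)*113^1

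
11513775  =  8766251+2747524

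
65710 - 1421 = 64289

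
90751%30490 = 29771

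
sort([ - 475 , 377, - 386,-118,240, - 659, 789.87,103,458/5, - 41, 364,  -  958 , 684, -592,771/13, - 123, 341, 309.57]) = [- 958,-659,  -  592, - 475,-386,  -  123, - 118,-41, 771/13, 458/5,103,240, 309.57, 341,364, 377,684, 789.87 ] 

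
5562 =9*618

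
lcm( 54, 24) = 216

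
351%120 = 111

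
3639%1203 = 30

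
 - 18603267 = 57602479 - 76205746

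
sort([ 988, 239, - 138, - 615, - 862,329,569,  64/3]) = [ - 862 ,-615, - 138 , 64/3, 239, 329,569, 988]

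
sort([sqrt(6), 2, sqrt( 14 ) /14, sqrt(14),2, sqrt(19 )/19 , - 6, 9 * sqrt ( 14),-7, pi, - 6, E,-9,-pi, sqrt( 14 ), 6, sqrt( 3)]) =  [ - 9, - 7, - 6, - 6,-pi,sqrt( 19) /19, sqrt( 14 ) /14,sqrt(3),  2, 2, sqrt(6 ), E,pi, sqrt(14),  sqrt(14), 6 , 9 * sqrt(14) ]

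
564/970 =282/485 = 0.58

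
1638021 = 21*78001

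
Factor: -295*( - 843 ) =3^1*5^1*59^1 * 281^1 = 248685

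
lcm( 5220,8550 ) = 495900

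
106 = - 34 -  - 140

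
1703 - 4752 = -3049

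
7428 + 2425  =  9853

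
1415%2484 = 1415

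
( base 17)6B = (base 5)423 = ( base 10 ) 113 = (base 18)65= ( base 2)1110001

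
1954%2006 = 1954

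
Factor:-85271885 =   -  5^1 * 17054377^1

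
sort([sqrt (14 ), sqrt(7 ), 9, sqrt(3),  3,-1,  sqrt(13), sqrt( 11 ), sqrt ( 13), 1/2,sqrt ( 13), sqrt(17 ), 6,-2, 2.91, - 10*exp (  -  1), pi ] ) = [ - 10*exp(- 1),- 2, - 1 , 1/2 , sqrt ( 3 ), sqrt ( 7 ),2.91,3,pi,sqrt ( 11), sqrt(13),sqrt (13), sqrt(13 ),sqrt(14 ), sqrt( 17), 6, 9 ]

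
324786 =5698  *57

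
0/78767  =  0 = 0.00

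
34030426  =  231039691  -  197009265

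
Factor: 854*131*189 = 2^1*3^3 * 7^2 * 61^1*131^1 = 21144186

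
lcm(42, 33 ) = 462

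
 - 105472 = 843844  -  949316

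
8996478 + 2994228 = 11990706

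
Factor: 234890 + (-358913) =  - 3^1*41341^1 = - 124023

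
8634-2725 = 5909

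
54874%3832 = 1226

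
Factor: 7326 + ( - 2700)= 2^1*3^2*257^1=4626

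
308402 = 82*3761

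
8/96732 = 2/24183=   0.00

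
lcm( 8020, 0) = 0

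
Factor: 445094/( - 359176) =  - 689/556 = - 2^( - 2)*13^1*53^1*139^( - 1 ) 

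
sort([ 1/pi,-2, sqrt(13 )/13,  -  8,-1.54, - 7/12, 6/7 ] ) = [ - 8,-2, - 1.54, - 7/12, sqrt( 13)/13,1/pi,6/7 ]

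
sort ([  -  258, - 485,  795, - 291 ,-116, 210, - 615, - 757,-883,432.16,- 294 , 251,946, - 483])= [ - 883 , - 757, - 615 ,- 485, - 483,-294, - 291, - 258,-116, 210 , 251,432.16,  795, 946 ]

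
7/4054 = 7/4054= 0.00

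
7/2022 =7/2022 = 0.00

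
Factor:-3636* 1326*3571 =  - 17216990856 = - 2^3*3^3*13^1 * 17^1*101^1*3571^1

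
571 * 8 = 4568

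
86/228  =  43/114 = 0.38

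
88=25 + 63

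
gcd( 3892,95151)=7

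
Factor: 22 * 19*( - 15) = -2^1*3^1 *5^1*11^1*19^1 = - 6270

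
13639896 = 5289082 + 8350814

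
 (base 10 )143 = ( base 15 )98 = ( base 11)120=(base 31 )4J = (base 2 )10001111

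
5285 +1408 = 6693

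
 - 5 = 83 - 88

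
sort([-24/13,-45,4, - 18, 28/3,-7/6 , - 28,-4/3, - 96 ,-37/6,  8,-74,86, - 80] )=[ - 96, - 80,-74, - 45,-28, - 18,-37/6, - 24/13, - 4/3, - 7/6, 4 , 8,28/3, 86 ]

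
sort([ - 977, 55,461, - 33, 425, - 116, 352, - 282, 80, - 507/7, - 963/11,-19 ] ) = [-977, - 282, - 116 ,  -  963/11,-507/7, - 33, - 19, 55, 80, 352,425, 461 ] 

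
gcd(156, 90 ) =6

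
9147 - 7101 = 2046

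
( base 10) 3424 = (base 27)4im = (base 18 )aa4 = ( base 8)6540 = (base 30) 3o4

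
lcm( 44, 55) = 220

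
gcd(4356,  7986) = 726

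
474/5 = 94 + 4/5  =  94.80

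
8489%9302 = 8489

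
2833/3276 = 2833/3276 = 0.86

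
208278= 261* 798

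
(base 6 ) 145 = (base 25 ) 2f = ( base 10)65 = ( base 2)1000001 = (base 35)1u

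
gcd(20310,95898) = 6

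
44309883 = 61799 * 717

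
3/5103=1/1701 = 0.00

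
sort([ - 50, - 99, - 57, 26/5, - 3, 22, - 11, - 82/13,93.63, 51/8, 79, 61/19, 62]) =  [ - 99, - 57,-50,  -  11, - 82/13,  -  3, 61/19, 26/5, 51/8, 22, 62, 79,93.63 ] 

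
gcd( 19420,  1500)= 20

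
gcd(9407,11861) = 409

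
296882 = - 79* (-3758)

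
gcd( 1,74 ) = 1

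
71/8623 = 71/8623 = 0.01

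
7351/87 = 84 + 43/87= 84.49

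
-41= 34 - 75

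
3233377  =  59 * 54803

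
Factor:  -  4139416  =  -2^3*19^1*113^1*241^1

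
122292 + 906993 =1029285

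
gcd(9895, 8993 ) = 1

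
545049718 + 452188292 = 997238010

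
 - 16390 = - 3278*5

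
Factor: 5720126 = 2^1*17^1*37^1*4547^1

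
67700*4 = 270800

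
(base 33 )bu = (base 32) C9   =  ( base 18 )13F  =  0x189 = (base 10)393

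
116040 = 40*2901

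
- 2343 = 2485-4828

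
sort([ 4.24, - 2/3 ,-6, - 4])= [ - 6, - 4, - 2/3, 4.24]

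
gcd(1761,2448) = 3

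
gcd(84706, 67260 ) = 2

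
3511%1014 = 469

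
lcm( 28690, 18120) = 344280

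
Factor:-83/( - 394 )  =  2^(-1)*83^1*197^( - 1)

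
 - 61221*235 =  - 14386935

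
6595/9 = 732 + 7/9  =  732.78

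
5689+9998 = 15687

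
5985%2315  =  1355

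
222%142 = 80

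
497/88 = 5+57/88= 5.65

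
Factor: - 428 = -2^2*107^1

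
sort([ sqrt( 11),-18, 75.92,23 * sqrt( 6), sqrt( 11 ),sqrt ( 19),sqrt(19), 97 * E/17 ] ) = [ - 18, sqrt(11 ), sqrt(11 ), sqrt( 19),sqrt ( 19 ), 97*E/17, 23*sqrt(6), 75.92] 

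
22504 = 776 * 29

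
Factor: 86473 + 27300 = 11^1*10343^1   =  113773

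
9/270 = 1/30 = 0.03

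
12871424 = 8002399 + 4869025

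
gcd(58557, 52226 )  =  1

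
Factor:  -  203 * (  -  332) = 2^2*7^1*29^1*83^1 = 67396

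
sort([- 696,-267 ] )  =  [ - 696,-267]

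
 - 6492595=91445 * ( - 71) 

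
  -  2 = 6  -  8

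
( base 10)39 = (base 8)47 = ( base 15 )29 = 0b100111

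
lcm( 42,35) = 210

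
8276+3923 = 12199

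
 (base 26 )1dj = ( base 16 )409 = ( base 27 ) 1B7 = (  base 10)1033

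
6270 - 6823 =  - 553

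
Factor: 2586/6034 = 3/7 =3^1*7^( - 1)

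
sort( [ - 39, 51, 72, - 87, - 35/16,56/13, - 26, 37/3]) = [ - 87,-39, - 26, -35/16, 56/13, 37/3, 51,72 ]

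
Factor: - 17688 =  - 2^3 * 3^1 * 11^1* 67^1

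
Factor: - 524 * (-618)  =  323832= 2^3*3^1*103^1*131^1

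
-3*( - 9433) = 28299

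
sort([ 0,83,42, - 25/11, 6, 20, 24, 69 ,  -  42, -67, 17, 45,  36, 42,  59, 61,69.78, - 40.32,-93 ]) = [  -  93, -67,-42, -40.32, - 25/11, 0,6, 17,20, 24, 36, 42, 42, 45, 59, 61, 69, 69.78 , 83]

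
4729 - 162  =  4567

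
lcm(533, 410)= 5330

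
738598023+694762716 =1433360739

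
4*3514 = 14056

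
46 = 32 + 14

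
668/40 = 167/10 = 16.70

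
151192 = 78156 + 73036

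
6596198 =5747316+848882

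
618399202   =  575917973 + 42481229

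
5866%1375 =366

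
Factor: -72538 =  - 2^1*36269^1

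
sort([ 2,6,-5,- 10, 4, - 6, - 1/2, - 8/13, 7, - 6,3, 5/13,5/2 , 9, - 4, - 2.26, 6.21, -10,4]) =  [ - 10, - 10, - 6, - 6, - 5, - 4, - 2.26, - 8/13, - 1/2,5/13, 2,5/2,  3,4,4, 6,6.21, 7, 9]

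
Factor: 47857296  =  2^4*3^1*23^1*67^1*647^1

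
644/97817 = 644/97817 =0.01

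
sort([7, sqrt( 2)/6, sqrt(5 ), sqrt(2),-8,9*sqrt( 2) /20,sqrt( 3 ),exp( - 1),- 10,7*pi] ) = [ - 10, - 8, sqrt(2)/6, exp( - 1),9*sqrt(  2) /20,sqrt( 2 ), sqrt( 3 ),sqrt( 5 ),7,7*pi]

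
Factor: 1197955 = 5^1 * 11^1*23^1*947^1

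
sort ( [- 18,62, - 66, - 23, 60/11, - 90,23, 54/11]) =[ - 90, - 66, - 23, - 18,54/11,60/11,23, 62] 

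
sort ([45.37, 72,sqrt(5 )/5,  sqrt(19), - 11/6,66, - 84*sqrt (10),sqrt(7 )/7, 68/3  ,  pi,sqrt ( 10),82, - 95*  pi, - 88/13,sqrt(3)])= [ - 95*pi,-84  *  sqrt(10), - 88/13, - 11/6,sqrt( 7)/7,sqrt(5)/5,sqrt(3 ),pi, sqrt(10),sqrt( 19 ) , 68/3,45.37, 66, 72 , 82 ]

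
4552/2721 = 1+1831/2721 = 1.67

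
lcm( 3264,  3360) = 114240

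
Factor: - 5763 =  - 3^1*17^1*113^1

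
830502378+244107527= 1074609905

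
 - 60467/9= -60467/9 = - 6718.56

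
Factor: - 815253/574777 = - 3^1*7^ (-1)  *  157^(-1)*331^1*523^(  -  1 )*821^1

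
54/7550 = 27/3775 = 0.01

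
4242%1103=933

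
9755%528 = 251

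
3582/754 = 4 + 283/377 = 4.75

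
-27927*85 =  - 2373795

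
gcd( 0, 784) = 784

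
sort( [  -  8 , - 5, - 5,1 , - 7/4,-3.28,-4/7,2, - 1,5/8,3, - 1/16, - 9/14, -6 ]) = [-8, - 6, - 5,-5, - 3.28,-7/4, - 1, - 9/14,  -  4/7,- 1/16,5/8,1,2, 3] 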